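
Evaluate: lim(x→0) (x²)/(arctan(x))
This is a 0/0 indeterminate form.

Apply L'Hôpital's rule: differentiate numerator and denominator separately.
  f(x) = x^2   ⇒   f'(x) = 2·x
  g(x) = atan(x)   ⇒   g'(x) = 1/(x^2 + 1)
  lim(x→0) f'(x)/g'(x) = lim(x→0) (2·x)/(1/(x^2 + 1))
  = 0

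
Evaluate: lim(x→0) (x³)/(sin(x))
This is a 0/0 indeterminate form.

Apply L'Hôpital's rule: differentiate numerator and denominator separately.
  f(x) = x^3   ⇒   f'(x) = 3·x^2
  g(x) = sin(x)   ⇒   g'(x) = cos(x)
  lim(x→0) f'(x)/g'(x) = lim(x→0) (3·x^2)/(cos(x))
  = 0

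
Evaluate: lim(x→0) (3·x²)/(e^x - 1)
This is a 0/0 indeterminate form.

Apply L'Hôpital's rule: differentiate numerator and denominator separately.
  f(x) = 3·x^2   ⇒   f'(x) = 6·x
  g(x) = e^(x) - 1   ⇒   g'(x) = e^(x)
  lim(x→0) f'(x)/g'(x) = lim(x→0) (6·x)/(e^(x))
  = 0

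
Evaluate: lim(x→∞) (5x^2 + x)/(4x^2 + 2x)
This is an ∞/∞ indeterminate form.

Apply L'Hôpital's rule: differentiate numerator and denominator separately.
  f(x) = 5·x^2 + x   ⇒   f'(x) = 10·x + 1
  g(x) = 4·x^2 + 2·x   ⇒   g'(x) = 8·x + 2
  lim(x→∞) f'(x)/g'(x) = lim(x→∞) (10·x + 1)/(8·x + 2)
  = 5/4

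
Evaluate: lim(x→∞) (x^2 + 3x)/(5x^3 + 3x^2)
This is an ∞/∞ indeterminate form.

Apply L'Hôpital's rule: differentiate numerator and denominator separately.
  f(x) = x^2 + 3·x   ⇒   f'(x) = 2·x + 3
  g(x) = 5·x^3 + 3·x^2   ⇒   g'(x) = 15·x^2 + 6·x
  lim(x→∞) f'(x)/g'(x) = lim(x→∞) (2·x + 3)/(15·x^2 + 6·x)
  = 0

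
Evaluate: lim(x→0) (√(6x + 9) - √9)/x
This is a standard limit.

Factor or rationalize the expression:
  lim(x→0) (√(6x + 9) - √9)/x = 1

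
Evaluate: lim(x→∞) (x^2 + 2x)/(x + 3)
This is an ∞/∞ indeterminate form.

Apply L'Hôpital's rule: differentiate numerator and denominator separately.
  f(x) = x^2 + 2·x   ⇒   f'(x) = 2·x + 2
  g(x) = x + 3   ⇒   g'(x) = 1
  lim(x→∞) f'(x)/g'(x) = lim(x→∞) (2·x + 2)/(1)
  = ∞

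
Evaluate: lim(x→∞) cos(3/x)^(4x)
This is an exponential indeterminate form.

For exponential indeterminate forms, take the natural log:
  Let L = lim(x→∞) cos(3/x)^(4x)
  Then ln(L) = lim(x→∞) [exponent × ln(base)]
  Evaluate using L'Hôpital or standard limits, then exponentiate.
  L = 1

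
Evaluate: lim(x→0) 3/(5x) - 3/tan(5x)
This is an ∞-∞ indeterminate form.

Combine fractions or rationalize to convert ∞-∞ to 0/0 form:
  lim(x→0) 3/(5x) - 3/tan(5x) = 0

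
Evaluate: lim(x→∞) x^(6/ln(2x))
This is an exponential indeterminate form.

For exponential indeterminate forms, take the natural log:
  Let L = lim(x→∞) x^(6/ln(2x))
  Then ln(L) = lim(x→∞) [exponent × ln(base)]
  Evaluate using L'Hôpital or standard limits, then exponentiate.
  L = e^(6)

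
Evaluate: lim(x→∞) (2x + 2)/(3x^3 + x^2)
This is an ∞/∞ indeterminate form.

Apply L'Hôpital's rule: differentiate numerator and denominator separately.
  f(x) = 2·x + 2   ⇒   f'(x) = 2
  g(x) = 3·x^3 + x^2   ⇒   g'(x) = 9·x^2 + 2·x
  lim(x→∞) f'(x)/g'(x) = lim(x→∞) (2)/(9·x^2 + 2·x)
  = 0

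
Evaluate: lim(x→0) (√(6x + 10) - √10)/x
This is a standard limit.

Factor or rationalize the expression:
  lim(x→0) (√(6x + 10) - √10)/x = 3·sqrt(10)/10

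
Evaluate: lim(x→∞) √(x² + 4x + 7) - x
This is an ∞-∞ indeterminate form.

Combine fractions or rationalize to convert ∞-∞ to 0/0 form:
  lim(x→∞) √(x² + 4x + 7) - x = 2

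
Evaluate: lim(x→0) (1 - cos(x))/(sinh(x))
This is a 0/0 indeterminate form.

Apply L'Hôpital's rule: differentiate numerator and denominator separately.
  f(x) = 1 - cos(x)   ⇒   f'(x) = sin(x)
  g(x) = sinh(x)   ⇒   g'(x) = cosh(x)
  lim(x→0) f'(x)/g'(x) = lim(x→0) (sin(x))/(cosh(x))
  = 0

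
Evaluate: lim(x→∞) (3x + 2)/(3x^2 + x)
This is an ∞/∞ indeterminate form.

Apply L'Hôpital's rule: differentiate numerator and denominator separately.
  f(x) = 3·x + 2   ⇒   f'(x) = 3
  g(x) = 3·x^2 + x   ⇒   g'(x) = 6·x + 1
  lim(x→∞) f'(x)/g'(x) = lim(x→∞) (3)/(6·x + 1)
  = 0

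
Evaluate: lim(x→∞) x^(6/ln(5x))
This is an exponential indeterminate form.

For exponential indeterminate forms, take the natural log:
  Let L = lim(x→∞) x^(6/ln(5x))
  Then ln(L) = lim(x→∞) [exponent × ln(base)]
  Evaluate using L'Hôpital or standard limits, then exponentiate.
  L = e^(6)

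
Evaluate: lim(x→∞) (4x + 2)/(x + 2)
This is an ∞/∞ indeterminate form.

Apply L'Hôpital's rule: differentiate numerator and denominator separately.
  f(x) = 4·x + 2   ⇒   f'(x) = 4
  g(x) = x + 2   ⇒   g'(x) = 1
  lim(x→∞) f'(x)/g'(x) = lim(x→∞) (4)/(1)
  = 4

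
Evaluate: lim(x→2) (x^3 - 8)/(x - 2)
This is a standard limit.

Factor or rationalize the expression:
  lim(x→2) (x^3 - 8)/(x - 2) = 12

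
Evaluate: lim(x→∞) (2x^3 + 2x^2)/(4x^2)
This is an ∞/∞ indeterminate form.

Apply L'Hôpital's rule: differentiate numerator and denominator separately.
  f(x) = 2·x^3 + 2·x^2   ⇒   f'(x) = 6·x^2 + 4·x
  g(x) = 4·x^2   ⇒   g'(x) = 8·x
  lim(x→∞) f'(x)/g'(x) = lim(x→∞) (6·x^2 + 4·x)/(8·x)
  = ∞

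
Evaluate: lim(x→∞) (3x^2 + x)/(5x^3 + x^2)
This is an ∞/∞ indeterminate form.

Apply L'Hôpital's rule: differentiate numerator and denominator separately.
  f(x) = 3·x^2 + x   ⇒   f'(x) = 6·x + 1
  g(x) = 5·x^3 + x^2   ⇒   g'(x) = 15·x^2 + 2·x
  lim(x→∞) f'(x)/g'(x) = lim(x→∞) (6·x + 1)/(15·x^2 + 2·x)
  = 0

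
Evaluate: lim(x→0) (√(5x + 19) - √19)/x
This is a standard limit.

Factor or rationalize the expression:
  lim(x→0) (√(5x + 19) - √19)/x = 5·sqrt(19)/38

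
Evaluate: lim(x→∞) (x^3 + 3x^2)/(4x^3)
This is an ∞/∞ indeterminate form.

Apply L'Hôpital's rule: differentiate numerator and denominator separately.
  f(x) = x^3 + 3·x^2   ⇒   f'(x) = 3·x^2 + 6·x
  g(x) = 4·x^3   ⇒   g'(x) = 12·x^2
  lim(x→∞) f'(x)/g'(x) = lim(x→∞) (3·x^2 + 6·x)/(12·x^2)
  = 1/4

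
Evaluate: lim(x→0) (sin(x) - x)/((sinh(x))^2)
This is a 0/0 indeterminate form.

Apply L'Hôpital's rule: differentiate numerator and denominator separately.
  f(x) = -x + sin(x)   ⇒   f'(x) = cos(x) - 1
  g(x) = sinh(x)^2   ⇒   g'(x) = 2·sinh(x)·cosh(x)
  lim(x→0) f'(x)/g'(x) = lim(x→0) (cos(x) - 1)/(2·sinh(x)·cosh(x))
  = 0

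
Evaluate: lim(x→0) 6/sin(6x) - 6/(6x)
This is an ∞-∞ indeterminate form.

Combine fractions or rationalize to convert ∞-∞ to 0/0 form:
  lim(x→0) 6/sin(6x) - 6/(6x) = 0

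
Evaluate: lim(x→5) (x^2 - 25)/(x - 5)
This is a standard limit.

Factor or rationalize the expression:
  lim(x→5) (x^2 - 25)/(x - 5) = 10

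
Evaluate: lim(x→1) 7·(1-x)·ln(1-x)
This is a 0·∞ indeterminate form.

Rewrite 0·∞ as a quotient (0/0 or ∞/∞ form), then apply L'Hôpital's rule:
  lim(x→1) 7·(1-x)·ln(1-x) = 0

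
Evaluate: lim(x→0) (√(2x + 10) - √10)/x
This is a standard limit.

Factor or rationalize the expression:
  lim(x→0) (√(2x + 10) - √10)/x = sqrt(10)/10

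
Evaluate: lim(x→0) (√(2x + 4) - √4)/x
This is a standard limit.

Factor or rationalize the expression:
  lim(x→0) (√(2x + 4) - √4)/x = 1/2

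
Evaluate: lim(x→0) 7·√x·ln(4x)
This is a 0·∞ indeterminate form.

Rewrite 0·∞ as a quotient (0/0 or ∞/∞ form), then apply L'Hôpital's rule:
  lim(x→0) 7·√x·ln(4x) = 0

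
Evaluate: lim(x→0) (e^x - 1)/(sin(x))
This is a 0/0 indeterminate form.

Apply L'Hôpital's rule: differentiate numerator and denominator separately.
  f(x) = e^(x) - 1   ⇒   f'(x) = e^(x)
  g(x) = sin(x)   ⇒   g'(x) = cos(x)
  lim(x→0) f'(x)/g'(x) = lim(x→0) (e^(x))/(cos(x))
  = 1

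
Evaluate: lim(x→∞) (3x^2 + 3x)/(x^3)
This is an ∞/∞ indeterminate form.

Apply L'Hôpital's rule: differentiate numerator and denominator separately.
  f(x) = 3·x^2 + 3·x   ⇒   f'(x) = 6·x + 3
  g(x) = x^3   ⇒   g'(x) = 3·x^2
  lim(x→∞) f'(x)/g'(x) = lim(x→∞) (6·x + 3)/(3·x^2)
  = 0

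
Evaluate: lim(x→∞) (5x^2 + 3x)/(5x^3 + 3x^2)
This is an ∞/∞ indeterminate form.

Apply L'Hôpital's rule: differentiate numerator and denominator separately.
  f(x) = 5·x^2 + 3·x   ⇒   f'(x) = 10·x + 3
  g(x) = 5·x^3 + 3·x^2   ⇒   g'(x) = 15·x^2 + 6·x
  lim(x→∞) f'(x)/g'(x) = lim(x→∞) (10·x + 3)/(15·x^2 + 6·x)
  = 0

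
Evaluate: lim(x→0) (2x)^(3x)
This is an exponential indeterminate form.

For exponential indeterminate forms, take the natural log:
  Let L = lim(x→0) (2x)^(3x)
  Then ln(L) = lim(x→0) [exponent × ln(base)]
  Evaluate using L'Hôpital or standard limits, then exponentiate.
  L = 1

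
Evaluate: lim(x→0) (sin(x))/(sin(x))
This is a 0/0 indeterminate form.

Apply L'Hôpital's rule: differentiate numerator and denominator separately.
  f(x) = sin(x)   ⇒   f'(x) = cos(x)
  g(x) = sin(x)   ⇒   g'(x) = cos(x)
  lim(x→0) f'(x)/g'(x) = lim(x→0) (cos(x))/(cos(x))
  = 1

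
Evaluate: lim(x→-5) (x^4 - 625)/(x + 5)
This is a standard limit.

Factor or rationalize the expression:
  lim(x→-5) (x^4 - 625)/(x + 5) = -500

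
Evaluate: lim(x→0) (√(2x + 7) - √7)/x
This is a standard limit.

Factor or rationalize the expression:
  lim(x→0) (√(2x + 7) - √7)/x = sqrt(7)/7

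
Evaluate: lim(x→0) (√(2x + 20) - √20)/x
This is a standard limit.

Factor or rationalize the expression:
  lim(x→0) (√(2x + 20) - √20)/x = sqrt(5)/10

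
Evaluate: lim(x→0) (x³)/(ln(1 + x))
This is a 0/0 indeterminate form.

Apply L'Hôpital's rule: differentiate numerator and denominator separately.
  f(x) = x^3   ⇒   f'(x) = 3·x^2
  g(x) = ln(x + 1)   ⇒   g'(x) = 1/(x + 1)
  lim(x→0) f'(x)/g'(x) = lim(x→0) (3·x^2)/(1/(x + 1))
  = 0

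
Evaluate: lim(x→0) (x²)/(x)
This is a 0/0 indeterminate form.

Apply L'Hôpital's rule: differentiate numerator and denominator separately.
  f(x) = x^2   ⇒   f'(x) = 2·x
  g(x) = x   ⇒   g'(x) = 1
  lim(x→0) f'(x)/g'(x) = lim(x→0) (2·x)/(1)
  = 0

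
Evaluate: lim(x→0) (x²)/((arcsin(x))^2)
This is a 0/0 indeterminate form.

Apply L'Hôpital's rule: differentiate numerator and denominator separately.
  f(x) = x^2   ⇒   f'(x) = 2·x
  g(x) = asin(x)^2   ⇒   g'(x) = 2·asin(x)/sqrt(1 - x^2)
  lim(x→0) f'(x)/g'(x) = lim(x→0) (2·x)/(2·asin(x)/sqrt(1 - x^2))
  = 1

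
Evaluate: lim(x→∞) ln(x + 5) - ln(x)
This is an ∞-∞ indeterminate form.

Combine fractions or rationalize to convert ∞-∞ to 0/0 form:
  lim(x→∞) ln(x + 5) - ln(x) = 0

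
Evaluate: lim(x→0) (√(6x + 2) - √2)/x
This is a standard limit.

Factor or rationalize the expression:
  lim(x→0) (√(6x + 2) - √2)/x = 3·sqrt(2)/2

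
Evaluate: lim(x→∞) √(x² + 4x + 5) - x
This is an ∞-∞ indeterminate form.

Combine fractions or rationalize to convert ∞-∞ to 0/0 form:
  lim(x→∞) √(x² + 4x + 5) - x = 2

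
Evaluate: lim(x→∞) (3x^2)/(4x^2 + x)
This is an ∞/∞ indeterminate form.

Apply L'Hôpital's rule: differentiate numerator and denominator separately.
  f(x) = 3·x^2   ⇒   f'(x) = 6·x
  g(x) = 4·x^2 + x   ⇒   g'(x) = 8·x + 1
  lim(x→∞) f'(x)/g'(x) = lim(x→∞) (6·x)/(8·x + 1)
  = 3/4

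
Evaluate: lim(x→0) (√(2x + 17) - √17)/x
This is a standard limit.

Factor or rationalize the expression:
  lim(x→0) (√(2x + 17) - √17)/x = sqrt(17)/17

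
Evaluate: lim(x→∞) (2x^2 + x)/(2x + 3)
This is an ∞/∞ indeterminate form.

Apply L'Hôpital's rule: differentiate numerator and denominator separately.
  f(x) = 2·x^2 + x   ⇒   f'(x) = 4·x + 1
  g(x) = 2·x + 3   ⇒   g'(x) = 2
  lim(x→∞) f'(x)/g'(x) = lim(x→∞) (4·x + 1)/(2)
  = ∞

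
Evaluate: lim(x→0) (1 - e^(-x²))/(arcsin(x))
This is a 0/0 indeterminate form.

Apply L'Hôpital's rule: differentiate numerator and denominator separately.
  f(x) = 1 - e^(-x^2)   ⇒   f'(x) = 2·x·e^(-x^2)
  g(x) = asin(x)   ⇒   g'(x) = 1/sqrt(1 - x^2)
  lim(x→0) f'(x)/g'(x) = lim(x→0) (2·x·e^(-x^2))/(1/sqrt(1 - x^2))
  = 0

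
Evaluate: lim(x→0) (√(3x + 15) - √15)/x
This is a standard limit.

Factor or rationalize the expression:
  lim(x→0) (√(3x + 15) - √15)/x = sqrt(15)/10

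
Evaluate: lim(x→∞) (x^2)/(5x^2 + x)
This is an ∞/∞ indeterminate form.

Apply L'Hôpital's rule: differentiate numerator and denominator separately.
  f(x) = x^2   ⇒   f'(x) = 2·x
  g(x) = 5·x^2 + x   ⇒   g'(x) = 10·x + 1
  lim(x→∞) f'(x)/g'(x) = lim(x→∞) (2·x)/(10·x + 1)
  = 1/5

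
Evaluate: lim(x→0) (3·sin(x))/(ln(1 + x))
This is a 0/0 indeterminate form.

Apply L'Hôpital's rule: differentiate numerator and denominator separately.
  f(x) = 3·sin(x)   ⇒   f'(x) = 3·cos(x)
  g(x) = ln(x + 1)   ⇒   g'(x) = 1/(x + 1)
  lim(x→0) f'(x)/g'(x) = lim(x→0) (3·cos(x))/(1/(x + 1))
  = 3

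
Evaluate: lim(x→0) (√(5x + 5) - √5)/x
This is a standard limit.

Factor or rationalize the expression:
  lim(x→0) (√(5x + 5) - √5)/x = sqrt(5)/2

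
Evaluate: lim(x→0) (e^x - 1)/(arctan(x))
This is a 0/0 indeterminate form.

Apply L'Hôpital's rule: differentiate numerator and denominator separately.
  f(x) = e^(x) - 1   ⇒   f'(x) = e^(x)
  g(x) = atan(x)   ⇒   g'(x) = 1/(x^2 + 1)
  lim(x→0) f'(x)/g'(x) = lim(x→0) (e^(x))/(1/(x^2 + 1))
  = 1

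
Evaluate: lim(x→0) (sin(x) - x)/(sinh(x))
This is a 0/0 indeterminate form.

Apply L'Hôpital's rule: differentiate numerator and denominator separately.
  f(x) = -x + sin(x)   ⇒   f'(x) = cos(x) - 1
  g(x) = sinh(x)   ⇒   g'(x) = cosh(x)
  lim(x→0) f'(x)/g'(x) = lim(x→0) (cos(x) - 1)/(cosh(x))
  = 0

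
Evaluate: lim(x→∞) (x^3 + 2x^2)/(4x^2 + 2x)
This is an ∞/∞ indeterminate form.

Apply L'Hôpital's rule: differentiate numerator and denominator separately.
  f(x) = x^3 + 2·x^2   ⇒   f'(x) = 3·x^2 + 4·x
  g(x) = 4·x^2 + 2·x   ⇒   g'(x) = 8·x + 2
  lim(x→∞) f'(x)/g'(x) = lim(x→∞) (3·x^2 + 4·x)/(8·x + 2)
  = ∞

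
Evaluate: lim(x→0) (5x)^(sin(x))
This is an exponential indeterminate form.

For exponential indeterminate forms, take the natural log:
  Let L = lim(x→0) (5x)^(sin(x))
  Then ln(L) = lim(x→0) [exponent × ln(base)]
  Evaluate using L'Hôpital or standard limits, then exponentiate.
  L = 1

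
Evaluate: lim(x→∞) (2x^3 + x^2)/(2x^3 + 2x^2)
This is an ∞/∞ indeterminate form.

Apply L'Hôpital's rule: differentiate numerator and denominator separately.
  f(x) = 2·x^3 + x^2   ⇒   f'(x) = 6·x^2 + 2·x
  g(x) = 2·x^3 + 2·x^2   ⇒   g'(x) = 6·x^2 + 4·x
  lim(x→∞) f'(x)/g'(x) = lim(x→∞) (6·x^2 + 2·x)/(6·x^2 + 4·x)
  = 1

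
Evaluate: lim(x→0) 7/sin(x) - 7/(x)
This is an ∞-∞ indeterminate form.

Combine fractions or rationalize to convert ∞-∞ to 0/0 form:
  lim(x→0) 7/sin(x) - 7/(x) = 0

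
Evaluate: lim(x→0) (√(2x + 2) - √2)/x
This is a standard limit.

Factor or rationalize the expression:
  lim(x→0) (√(2x + 2) - √2)/x = sqrt(2)/2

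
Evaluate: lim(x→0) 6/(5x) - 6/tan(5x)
This is an ∞-∞ indeterminate form.

Combine fractions or rationalize to convert ∞-∞ to 0/0 form:
  lim(x→0) 6/(5x) - 6/tan(5x) = 0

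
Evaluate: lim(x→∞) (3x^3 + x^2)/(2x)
This is an ∞/∞ indeterminate form.

Apply L'Hôpital's rule: differentiate numerator and denominator separately.
  f(x) = 3·x^3 + x^2   ⇒   f'(x) = 9·x^2 + 2·x
  g(x) = 2·x   ⇒   g'(x) = 2
  lim(x→∞) f'(x)/g'(x) = lim(x→∞) (9·x^2 + 2·x)/(2)
  = ∞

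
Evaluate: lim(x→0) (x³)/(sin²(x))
This is a 0/0 indeterminate form.

Apply L'Hôpital's rule: differentiate numerator and denominator separately.
  f(x) = x^3   ⇒   f'(x) = 3·x^2
  g(x) = sin(x)^2   ⇒   g'(x) = 2·sin(x)·cos(x)
  lim(x→0) f'(x)/g'(x) = lim(x→0) (3·x^2)/(2·sin(x)·cos(x))
  = 0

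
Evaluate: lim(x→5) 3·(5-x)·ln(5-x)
This is a 0·∞ indeterminate form.

Rewrite 0·∞ as a quotient (0/0 or ∞/∞ form), then apply L'Hôpital's rule:
  lim(x→5) 3·(5-x)·ln(5-x) = 0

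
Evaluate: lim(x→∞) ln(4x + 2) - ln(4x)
This is an ∞-∞ indeterminate form.

Combine fractions or rationalize to convert ∞-∞ to 0/0 form:
  lim(x→∞) ln(4x + 2) - ln(4x) = 0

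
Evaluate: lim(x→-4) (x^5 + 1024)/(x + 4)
This is a standard limit.

Factor or rationalize the expression:
  lim(x→-4) (x^5 + 1024)/(x + 4) = 1280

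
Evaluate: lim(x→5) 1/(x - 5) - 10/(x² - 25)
This is an ∞-∞ indeterminate form.

Combine fractions or rationalize to convert ∞-∞ to 0/0 form:
  lim(x→5) 1/(x - 5) - 10/(x² - 25) = 1/10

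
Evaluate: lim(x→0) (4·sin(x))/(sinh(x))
This is a 0/0 indeterminate form.

Apply L'Hôpital's rule: differentiate numerator and denominator separately.
  f(x) = 4·sin(x)   ⇒   f'(x) = 4·cos(x)
  g(x) = sinh(x)   ⇒   g'(x) = cosh(x)
  lim(x→0) f'(x)/g'(x) = lim(x→0) (4·cos(x))/(cosh(x))
  = 4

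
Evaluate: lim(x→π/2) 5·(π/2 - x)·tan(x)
This is a 0·∞ indeterminate form.

Rewrite 0·∞ as a quotient (0/0 or ∞/∞ form), then apply L'Hôpital's rule:
  lim(x→π/2) 5·(π/2 - x)·tan(x) = 5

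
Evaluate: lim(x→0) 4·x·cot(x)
This is a 0·∞ indeterminate form.

Rewrite 0·∞ as a quotient (0/0 or ∞/∞ form), then apply L'Hôpital's rule:
  lim(x→0) 4·x·cot(x) = 4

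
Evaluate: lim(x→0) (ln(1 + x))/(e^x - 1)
This is a 0/0 indeterminate form.

Apply L'Hôpital's rule: differentiate numerator and denominator separately.
  f(x) = ln(x + 1)   ⇒   f'(x) = 1/(x + 1)
  g(x) = e^(x) - 1   ⇒   g'(x) = e^(x)
  lim(x→0) f'(x)/g'(x) = lim(x→0) (1/(x + 1))/(e^(x))
  = 1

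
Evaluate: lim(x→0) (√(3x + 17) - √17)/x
This is a standard limit.

Factor or rationalize the expression:
  lim(x→0) (√(3x + 17) - √17)/x = 3·sqrt(17)/34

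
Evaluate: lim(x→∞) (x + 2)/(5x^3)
This is an ∞/∞ indeterminate form.

Apply L'Hôpital's rule: differentiate numerator and denominator separately.
  f(x) = x + 2   ⇒   f'(x) = 1
  g(x) = 5·x^3   ⇒   g'(x) = 15·x^2
  lim(x→∞) f'(x)/g'(x) = lim(x→∞) (1)/(15·x^2)
  = 0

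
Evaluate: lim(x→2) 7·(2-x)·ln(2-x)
This is a 0·∞ indeterminate form.

Rewrite 0·∞ as a quotient (0/0 or ∞/∞ form), then apply L'Hôpital's rule:
  lim(x→2) 7·(2-x)·ln(2-x) = 0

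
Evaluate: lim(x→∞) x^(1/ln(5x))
This is an exponential indeterminate form.

For exponential indeterminate forms, take the natural log:
  Let L = lim(x→∞) x^(1/ln(5x))
  Then ln(L) = lim(x→∞) [exponent × ln(base)]
  Evaluate using L'Hôpital or standard limits, then exponentiate.
  L = e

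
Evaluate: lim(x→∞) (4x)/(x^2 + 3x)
This is an ∞/∞ indeterminate form.

Apply L'Hôpital's rule: differentiate numerator and denominator separately.
  f(x) = 4·x   ⇒   f'(x) = 4
  g(x) = x^2 + 3·x   ⇒   g'(x) = 2·x + 3
  lim(x→∞) f'(x)/g'(x) = lim(x→∞) (4)/(2·x + 3)
  = 0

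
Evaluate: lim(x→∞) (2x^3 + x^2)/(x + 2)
This is an ∞/∞ indeterminate form.

Apply L'Hôpital's rule: differentiate numerator and denominator separately.
  f(x) = 2·x^3 + x^2   ⇒   f'(x) = 6·x^2 + 2·x
  g(x) = x + 2   ⇒   g'(x) = 1
  lim(x→∞) f'(x)/g'(x) = lim(x→∞) (6·x^2 + 2·x)/(1)
  = ∞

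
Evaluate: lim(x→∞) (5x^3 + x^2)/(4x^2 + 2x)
This is an ∞/∞ indeterminate form.

Apply L'Hôpital's rule: differentiate numerator and denominator separately.
  f(x) = 5·x^3 + x^2   ⇒   f'(x) = 15·x^2 + 2·x
  g(x) = 4·x^2 + 2·x   ⇒   g'(x) = 8·x + 2
  lim(x→∞) f'(x)/g'(x) = lim(x→∞) (15·x^2 + 2·x)/(8·x + 2)
  = ∞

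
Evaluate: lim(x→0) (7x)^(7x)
This is an exponential indeterminate form.

For exponential indeterminate forms, take the natural log:
  Let L = lim(x→0) (7x)^(7x)
  Then ln(L) = lim(x→0) [exponent × ln(base)]
  Evaluate using L'Hôpital or standard limits, then exponentiate.
  L = 1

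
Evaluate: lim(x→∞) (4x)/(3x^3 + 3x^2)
This is an ∞/∞ indeterminate form.

Apply L'Hôpital's rule: differentiate numerator and denominator separately.
  f(x) = 4·x   ⇒   f'(x) = 4
  g(x) = 3·x^3 + 3·x^2   ⇒   g'(x) = 9·x^2 + 6·x
  lim(x→∞) f'(x)/g'(x) = lim(x→∞) (4)/(9·x^2 + 6·x)
  = 0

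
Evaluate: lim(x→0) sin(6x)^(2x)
This is an exponential indeterminate form.

For exponential indeterminate forms, take the natural log:
  Let L = lim(x→0) sin(6x)^(2x)
  Then ln(L) = lim(x→0) [exponent × ln(base)]
  Evaluate using L'Hôpital or standard limits, then exponentiate.
  L = 1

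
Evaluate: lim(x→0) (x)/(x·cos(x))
This is a 0/0 indeterminate form.

Apply L'Hôpital's rule: differentiate numerator and denominator separately.
  f(x) = x   ⇒   f'(x) = 1
  g(x) = x·cos(x)   ⇒   g'(x) = -x·sin(x) + cos(x)
  lim(x→0) f'(x)/g'(x) = lim(x→0) (1)/(-x·sin(x) + cos(x))
  = 1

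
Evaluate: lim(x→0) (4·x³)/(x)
This is a 0/0 indeterminate form.

Apply L'Hôpital's rule: differentiate numerator and denominator separately.
  f(x) = 4·x^3   ⇒   f'(x) = 12·x^2
  g(x) = x   ⇒   g'(x) = 1
  lim(x→0) f'(x)/g'(x) = lim(x→0) (12·x^2)/(1)
  = 0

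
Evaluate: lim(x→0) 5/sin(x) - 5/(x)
This is an ∞-∞ indeterminate form.

Combine fractions or rationalize to convert ∞-∞ to 0/0 form:
  lim(x→0) 5/sin(x) - 5/(x) = 0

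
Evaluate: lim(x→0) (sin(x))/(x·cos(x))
This is a 0/0 indeterminate form.

Apply L'Hôpital's rule: differentiate numerator and denominator separately.
  f(x) = sin(x)   ⇒   f'(x) = cos(x)
  g(x) = x·cos(x)   ⇒   g'(x) = -x·sin(x) + cos(x)
  lim(x→0) f'(x)/g'(x) = lim(x→0) (cos(x))/(-x·sin(x) + cos(x))
  = 1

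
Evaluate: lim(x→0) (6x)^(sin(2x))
This is an exponential indeterminate form.

For exponential indeterminate forms, take the natural log:
  Let L = lim(x→0) (6x)^(sin(2x))
  Then ln(L) = lim(x→0) [exponent × ln(base)]
  Evaluate using L'Hôpital or standard limits, then exponentiate.
  L = 1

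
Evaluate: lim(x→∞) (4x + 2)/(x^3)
This is an ∞/∞ indeterminate form.

Apply L'Hôpital's rule: differentiate numerator and denominator separately.
  f(x) = 4·x + 2   ⇒   f'(x) = 4
  g(x) = x^3   ⇒   g'(x) = 3·x^2
  lim(x→∞) f'(x)/g'(x) = lim(x→∞) (4)/(3·x^2)
  = 0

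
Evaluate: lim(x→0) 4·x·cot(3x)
This is a 0·∞ indeterminate form.

Rewrite 0·∞ as a quotient (0/0 or ∞/∞ form), then apply L'Hôpital's rule:
  lim(x→0) 4·x·cot(3x) = 4/3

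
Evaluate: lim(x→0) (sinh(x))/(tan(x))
This is a 0/0 indeterminate form.

Apply L'Hôpital's rule: differentiate numerator and denominator separately.
  f(x) = sinh(x)   ⇒   f'(x) = cosh(x)
  g(x) = tan(x)   ⇒   g'(x) = tan(x)^2 + 1
  lim(x→0) f'(x)/g'(x) = lim(x→0) (cosh(x))/(tan(x)^2 + 1)
  = 1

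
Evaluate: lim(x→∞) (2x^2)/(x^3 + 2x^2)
This is an ∞/∞ indeterminate form.

Apply L'Hôpital's rule: differentiate numerator and denominator separately.
  f(x) = 2·x^2   ⇒   f'(x) = 4·x
  g(x) = x^3 + 2·x^2   ⇒   g'(x) = 3·x^2 + 4·x
  lim(x→∞) f'(x)/g'(x) = lim(x→∞) (4·x)/(3·x^2 + 4·x)
  = 0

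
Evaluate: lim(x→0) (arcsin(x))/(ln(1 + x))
This is a 0/0 indeterminate form.

Apply L'Hôpital's rule: differentiate numerator and denominator separately.
  f(x) = asin(x)   ⇒   f'(x) = 1/sqrt(1 - x^2)
  g(x) = ln(x + 1)   ⇒   g'(x) = 1/(x + 1)
  lim(x→0) f'(x)/g'(x) = lim(x→0) (1/sqrt(1 - x^2))/(1/(x + 1))
  = 1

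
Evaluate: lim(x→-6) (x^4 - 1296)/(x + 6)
This is a standard limit.

Factor or rationalize the expression:
  lim(x→-6) (x^4 - 1296)/(x + 6) = -864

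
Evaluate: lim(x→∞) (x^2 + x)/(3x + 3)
This is an ∞/∞ indeterminate form.

Apply L'Hôpital's rule: differentiate numerator and denominator separately.
  f(x) = x^2 + x   ⇒   f'(x) = 2·x + 1
  g(x) = 3·x + 3   ⇒   g'(x) = 3
  lim(x→∞) f'(x)/g'(x) = lim(x→∞) (2·x + 1)/(3)
  = ∞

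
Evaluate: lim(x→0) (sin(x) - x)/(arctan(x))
This is a 0/0 indeterminate form.

Apply L'Hôpital's rule: differentiate numerator and denominator separately.
  f(x) = -x + sin(x)   ⇒   f'(x) = cos(x) - 1
  g(x) = atan(x)   ⇒   g'(x) = 1/(x^2 + 1)
  lim(x→0) f'(x)/g'(x) = lim(x→0) (cos(x) - 1)/(1/(x^2 + 1))
  = 0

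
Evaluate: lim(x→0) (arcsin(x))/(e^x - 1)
This is a 0/0 indeterminate form.

Apply L'Hôpital's rule: differentiate numerator and denominator separately.
  f(x) = asin(x)   ⇒   f'(x) = 1/sqrt(1 - x^2)
  g(x) = e^(x) - 1   ⇒   g'(x) = e^(x)
  lim(x→0) f'(x)/g'(x) = lim(x→0) (1/sqrt(1 - x^2))/(e^(x))
  = 1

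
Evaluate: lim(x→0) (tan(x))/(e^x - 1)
This is a 0/0 indeterminate form.

Apply L'Hôpital's rule: differentiate numerator and denominator separately.
  f(x) = tan(x)   ⇒   f'(x) = tan(x)^2 + 1
  g(x) = e^(x) - 1   ⇒   g'(x) = e^(x)
  lim(x→0) f'(x)/g'(x) = lim(x→0) (tan(x)^2 + 1)/(e^(x))
  = 1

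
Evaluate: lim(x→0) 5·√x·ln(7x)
This is a 0·∞ indeterminate form.

Rewrite 0·∞ as a quotient (0/0 or ∞/∞ form), then apply L'Hôpital's rule:
  lim(x→0) 5·√x·ln(7x) = 0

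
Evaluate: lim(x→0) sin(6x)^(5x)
This is an exponential indeterminate form.

For exponential indeterminate forms, take the natural log:
  Let L = lim(x→0) sin(6x)^(5x)
  Then ln(L) = lim(x→0) [exponent × ln(base)]
  Evaluate using L'Hôpital or standard limits, then exponentiate.
  L = 1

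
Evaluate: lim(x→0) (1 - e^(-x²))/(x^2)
This is a 0/0 indeterminate form.

Apply L'Hôpital's rule: differentiate numerator and denominator separately.
  f(x) = 1 - e^(-x^2)   ⇒   f'(x) = 2·x·e^(-x^2)
  g(x) = x^2   ⇒   g'(x) = 2·x
  lim(x→0) f'(x)/g'(x) = lim(x→0) (2·x·e^(-x^2))/(2·x)
  = 1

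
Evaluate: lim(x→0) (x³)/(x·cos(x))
This is a 0/0 indeterminate form.

Apply L'Hôpital's rule: differentiate numerator and denominator separately.
  f(x) = x^3   ⇒   f'(x) = 3·x^2
  g(x) = x·cos(x)   ⇒   g'(x) = -x·sin(x) + cos(x)
  lim(x→0) f'(x)/g'(x) = lim(x→0) (3·x^2)/(-x·sin(x) + cos(x))
  = 0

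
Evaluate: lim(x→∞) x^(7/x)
This is an exponential indeterminate form.

For exponential indeterminate forms, take the natural log:
  Let L = lim(x→∞) x^(7/x)
  Then ln(L) = lim(x→∞) [exponent × ln(base)]
  Evaluate using L'Hôpital or standard limits, then exponentiate.
  L = 1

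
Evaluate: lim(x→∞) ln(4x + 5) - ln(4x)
This is an ∞-∞ indeterminate form.

Combine fractions or rationalize to convert ∞-∞ to 0/0 form:
  lim(x→∞) ln(4x + 5) - ln(4x) = 0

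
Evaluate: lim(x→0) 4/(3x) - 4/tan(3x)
This is an ∞-∞ indeterminate form.

Combine fractions or rationalize to convert ∞-∞ to 0/0 form:
  lim(x→0) 4/(3x) - 4/tan(3x) = 0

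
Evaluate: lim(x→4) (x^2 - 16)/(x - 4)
This is a standard limit.

Factor or rationalize the expression:
  lim(x→4) (x^2 - 16)/(x - 4) = 8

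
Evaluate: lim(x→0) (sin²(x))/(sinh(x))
This is a 0/0 indeterminate form.

Apply L'Hôpital's rule: differentiate numerator and denominator separately.
  f(x) = sin(x)^2   ⇒   f'(x) = 2·sin(x)·cos(x)
  g(x) = sinh(x)   ⇒   g'(x) = cosh(x)
  lim(x→0) f'(x)/g'(x) = lim(x→0) (2·sin(x)·cos(x))/(cosh(x))
  = 0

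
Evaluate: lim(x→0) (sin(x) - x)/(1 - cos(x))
This is a 0/0 indeterminate form.

Apply L'Hôpital's rule: differentiate numerator and denominator separately.
  f(x) = -x + sin(x)   ⇒   f'(x) = cos(x) - 1
  g(x) = 1 - cos(x)   ⇒   g'(x) = sin(x)
  lim(x→0) f'(x)/g'(x) = lim(x→0) (cos(x) - 1)/(sin(x))
  = 0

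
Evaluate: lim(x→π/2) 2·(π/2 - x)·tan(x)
This is a 0·∞ indeterminate form.

Rewrite 0·∞ as a quotient (0/0 or ∞/∞ form), then apply L'Hôpital's rule:
  lim(x→π/2) 2·(π/2 - x)·tan(x) = 2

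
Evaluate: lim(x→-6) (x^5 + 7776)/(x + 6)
This is a standard limit.

Factor or rationalize the expression:
  lim(x→-6) (x^5 + 7776)/(x + 6) = 6480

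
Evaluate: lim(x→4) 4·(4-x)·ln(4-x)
This is a 0·∞ indeterminate form.

Rewrite 0·∞ as a quotient (0/0 or ∞/∞ form), then apply L'Hôpital's rule:
  lim(x→4) 4·(4-x)·ln(4-x) = 0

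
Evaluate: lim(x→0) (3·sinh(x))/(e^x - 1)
This is a 0/0 indeterminate form.

Apply L'Hôpital's rule: differentiate numerator and denominator separately.
  f(x) = 3·sinh(x)   ⇒   f'(x) = 3·cosh(x)
  g(x) = e^(x) - 1   ⇒   g'(x) = e^(x)
  lim(x→0) f'(x)/g'(x) = lim(x→0) (3·cosh(x))/(e^(x))
  = 3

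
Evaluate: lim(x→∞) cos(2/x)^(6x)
This is an exponential indeterminate form.

For exponential indeterminate forms, take the natural log:
  Let L = lim(x→∞) cos(2/x)^(6x)
  Then ln(L) = lim(x→∞) [exponent × ln(base)]
  Evaluate using L'Hôpital or standard limits, then exponentiate.
  L = 1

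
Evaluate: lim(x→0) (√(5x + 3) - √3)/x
This is a standard limit.

Factor or rationalize the expression:
  lim(x→0) (√(5x + 3) - √3)/x = 5·sqrt(3)/6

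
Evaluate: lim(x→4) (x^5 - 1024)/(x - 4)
This is a standard limit.

Factor or rationalize the expression:
  lim(x→4) (x^5 - 1024)/(x - 4) = 1280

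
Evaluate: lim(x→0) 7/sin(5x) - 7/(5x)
This is an ∞-∞ indeterminate form.

Combine fractions or rationalize to convert ∞-∞ to 0/0 form:
  lim(x→0) 7/sin(5x) - 7/(5x) = 0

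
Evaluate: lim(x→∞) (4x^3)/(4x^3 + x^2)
This is an ∞/∞ indeterminate form.

Apply L'Hôpital's rule: differentiate numerator and denominator separately.
  f(x) = 4·x^3   ⇒   f'(x) = 12·x^2
  g(x) = 4·x^3 + x^2   ⇒   g'(x) = 12·x^2 + 2·x
  lim(x→∞) f'(x)/g'(x) = lim(x→∞) (12·x^2)/(12·x^2 + 2·x)
  = 1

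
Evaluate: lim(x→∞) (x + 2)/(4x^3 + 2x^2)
This is an ∞/∞ indeterminate form.

Apply L'Hôpital's rule: differentiate numerator and denominator separately.
  f(x) = x + 2   ⇒   f'(x) = 1
  g(x) = 4·x^3 + 2·x^2   ⇒   g'(x) = 12·x^2 + 4·x
  lim(x→∞) f'(x)/g'(x) = lim(x→∞) (1)/(12·x^2 + 4·x)
  = 0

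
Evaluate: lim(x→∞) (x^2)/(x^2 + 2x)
This is an ∞/∞ indeterminate form.

Apply L'Hôpital's rule: differentiate numerator and denominator separately.
  f(x) = x^2   ⇒   f'(x) = 2·x
  g(x) = x^2 + 2·x   ⇒   g'(x) = 2·x + 2
  lim(x→∞) f'(x)/g'(x) = lim(x→∞) (2·x)/(2·x + 2)
  = 1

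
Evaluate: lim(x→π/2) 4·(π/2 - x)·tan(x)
This is a 0·∞ indeterminate form.

Rewrite 0·∞ as a quotient (0/0 or ∞/∞ form), then apply L'Hôpital's rule:
  lim(x→π/2) 4·(π/2 - x)·tan(x) = 4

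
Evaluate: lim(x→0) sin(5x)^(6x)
This is an exponential indeterminate form.

For exponential indeterminate forms, take the natural log:
  Let L = lim(x→0) sin(5x)^(6x)
  Then ln(L) = lim(x→0) [exponent × ln(base)]
  Evaluate using L'Hôpital or standard limits, then exponentiate.
  L = 1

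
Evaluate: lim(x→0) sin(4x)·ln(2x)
This is a 0·∞ indeterminate form.

Rewrite 0·∞ as a quotient (0/0 or ∞/∞ form), then apply L'Hôpital's rule:
  lim(x→0) sin(4x)·ln(2x) = 0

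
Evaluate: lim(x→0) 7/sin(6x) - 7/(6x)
This is an ∞-∞ indeterminate form.

Combine fractions or rationalize to convert ∞-∞ to 0/0 form:
  lim(x→0) 7/sin(6x) - 7/(6x) = 0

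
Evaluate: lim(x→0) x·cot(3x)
This is a 0·∞ indeterminate form.

Rewrite 0·∞ as a quotient (0/0 or ∞/∞ form), then apply L'Hôpital's rule:
  lim(x→0) x·cot(3x) = 1/3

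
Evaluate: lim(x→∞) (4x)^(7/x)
This is an exponential indeterminate form.

For exponential indeterminate forms, take the natural log:
  Let L = lim(x→∞) (4x)^(7/x)
  Then ln(L) = lim(x→∞) [exponent × ln(base)]
  Evaluate using L'Hôpital or standard limits, then exponentiate.
  L = 1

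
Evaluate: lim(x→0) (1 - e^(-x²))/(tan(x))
This is a 0/0 indeterminate form.

Apply L'Hôpital's rule: differentiate numerator and denominator separately.
  f(x) = 1 - e^(-x^2)   ⇒   f'(x) = 2·x·e^(-x^2)
  g(x) = tan(x)   ⇒   g'(x) = tan(x)^2 + 1
  lim(x→0) f'(x)/g'(x) = lim(x→0) (2·x·e^(-x^2))/(tan(x)^2 + 1)
  = 0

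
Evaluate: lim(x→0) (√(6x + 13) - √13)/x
This is a standard limit.

Factor or rationalize the expression:
  lim(x→0) (√(6x + 13) - √13)/x = 3·sqrt(13)/13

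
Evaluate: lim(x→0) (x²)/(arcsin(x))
This is a 0/0 indeterminate form.

Apply L'Hôpital's rule: differentiate numerator and denominator separately.
  f(x) = x^2   ⇒   f'(x) = 2·x
  g(x) = asin(x)   ⇒   g'(x) = 1/sqrt(1 - x^2)
  lim(x→0) f'(x)/g'(x) = lim(x→0) (2·x)/(1/sqrt(1 - x^2))
  = 0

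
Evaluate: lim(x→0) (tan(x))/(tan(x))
This is a 0/0 indeterminate form.

Apply L'Hôpital's rule: differentiate numerator and denominator separately.
  f(x) = tan(x)   ⇒   f'(x) = tan(x)^2 + 1
  g(x) = tan(x)   ⇒   g'(x) = tan(x)^2 + 1
  lim(x→0) f'(x)/g'(x) = lim(x→0) (tan(x)^2 + 1)/(tan(x)^2 + 1)
  = 1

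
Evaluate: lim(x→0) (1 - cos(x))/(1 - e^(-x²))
This is a 0/0 indeterminate form.

Apply L'Hôpital's rule: differentiate numerator and denominator separately.
  f(x) = 1 - cos(x)   ⇒   f'(x) = sin(x)
  g(x) = 1 - e^(-x^2)   ⇒   g'(x) = 2·x·e^(-x^2)
  lim(x→0) f'(x)/g'(x) = lim(x→0) (sin(x))/(2·x·e^(-x^2))
  = 1/2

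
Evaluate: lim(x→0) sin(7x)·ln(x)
This is a 0·∞ indeterminate form.

Rewrite 0·∞ as a quotient (0/0 or ∞/∞ form), then apply L'Hôpital's rule:
  lim(x→0) sin(7x)·ln(x) = 0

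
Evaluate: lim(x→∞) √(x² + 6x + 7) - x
This is an ∞-∞ indeterminate form.

Combine fractions or rationalize to convert ∞-∞ to 0/0 form:
  lim(x→∞) √(x² + 6x + 7) - x = 3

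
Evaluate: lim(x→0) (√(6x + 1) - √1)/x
This is a standard limit.

Factor or rationalize the expression:
  lim(x→0) (√(6x + 1) - √1)/x = 3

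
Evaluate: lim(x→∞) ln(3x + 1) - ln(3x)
This is an ∞-∞ indeterminate form.

Combine fractions or rationalize to convert ∞-∞ to 0/0 form:
  lim(x→∞) ln(3x + 1) - ln(3x) = 0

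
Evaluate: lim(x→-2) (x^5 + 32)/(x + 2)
This is a standard limit.

Factor or rationalize the expression:
  lim(x→-2) (x^5 + 32)/(x + 2) = 80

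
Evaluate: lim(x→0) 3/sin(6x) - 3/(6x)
This is an ∞-∞ indeterminate form.

Combine fractions or rationalize to convert ∞-∞ to 0/0 form:
  lim(x→0) 3/sin(6x) - 3/(6x) = 0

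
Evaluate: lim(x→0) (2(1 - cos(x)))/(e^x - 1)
This is a 0/0 indeterminate form.

Apply L'Hôpital's rule: differentiate numerator and denominator separately.
  f(x) = 2 - 2·cos(x)   ⇒   f'(x) = 2·sin(x)
  g(x) = e^(x) - 1   ⇒   g'(x) = e^(x)
  lim(x→0) f'(x)/g'(x) = lim(x→0) (2·sin(x))/(e^(x))
  = 0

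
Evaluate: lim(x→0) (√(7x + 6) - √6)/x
This is a standard limit.

Factor or rationalize the expression:
  lim(x→0) (√(7x + 6) - √6)/x = 7·sqrt(6)/12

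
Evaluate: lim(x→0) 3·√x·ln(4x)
This is a 0·∞ indeterminate form.

Rewrite 0·∞ as a quotient (0/0 or ∞/∞ form), then apply L'Hôpital's rule:
  lim(x→0) 3·√x·ln(4x) = 0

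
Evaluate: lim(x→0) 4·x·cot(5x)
This is a 0·∞ indeterminate form.

Rewrite 0·∞ as a quotient (0/0 or ∞/∞ form), then apply L'Hôpital's rule:
  lim(x→0) 4·x·cot(5x) = 4/5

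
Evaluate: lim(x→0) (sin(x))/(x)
This is a 0/0 indeterminate form.

Apply L'Hôpital's rule: differentiate numerator and denominator separately.
  f(x) = sin(x)   ⇒   f'(x) = cos(x)
  g(x) = x   ⇒   g'(x) = 1
  lim(x→0) f'(x)/g'(x) = lim(x→0) (cos(x))/(1)
  = 1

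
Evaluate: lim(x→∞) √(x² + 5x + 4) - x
This is an ∞-∞ indeterminate form.

Combine fractions or rationalize to convert ∞-∞ to 0/0 form:
  lim(x→∞) √(x² + 5x + 4) - x = 5/2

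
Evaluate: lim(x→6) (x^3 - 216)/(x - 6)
This is a standard limit.

Factor or rationalize the expression:
  lim(x→6) (x^3 - 216)/(x - 6) = 108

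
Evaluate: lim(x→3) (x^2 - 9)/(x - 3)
This is a standard limit.

Factor or rationalize the expression:
  lim(x→3) (x^2 - 9)/(x - 3) = 6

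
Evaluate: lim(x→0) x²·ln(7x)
This is a 0·∞ indeterminate form.

Rewrite 0·∞ as a quotient (0/0 or ∞/∞ form), then apply L'Hôpital's rule:
  lim(x→0) x²·ln(7x) = 0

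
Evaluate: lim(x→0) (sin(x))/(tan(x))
This is a 0/0 indeterminate form.

Apply L'Hôpital's rule: differentiate numerator and denominator separately.
  f(x) = sin(x)   ⇒   f'(x) = cos(x)
  g(x) = tan(x)   ⇒   g'(x) = tan(x)^2 + 1
  lim(x→0) f'(x)/g'(x) = lim(x→0) (cos(x))/(tan(x)^2 + 1)
  = 1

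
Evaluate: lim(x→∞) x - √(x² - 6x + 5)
This is an ∞-∞ indeterminate form.

Combine fractions or rationalize to convert ∞-∞ to 0/0 form:
  lim(x→∞) x - √(x² - 6x + 5) = 3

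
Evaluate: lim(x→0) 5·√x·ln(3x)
This is a 0·∞ indeterminate form.

Rewrite 0·∞ as a quotient (0/0 or ∞/∞ form), then apply L'Hôpital's rule:
  lim(x→0) 5·√x·ln(3x) = 0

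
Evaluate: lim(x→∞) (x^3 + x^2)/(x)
This is an ∞/∞ indeterminate form.

Apply L'Hôpital's rule: differentiate numerator and denominator separately.
  f(x) = x^3 + x^2   ⇒   f'(x) = 3·x^2 + 2·x
  g(x) = x   ⇒   g'(x) = 1
  lim(x→∞) f'(x)/g'(x) = lim(x→∞) (3·x^2 + 2·x)/(1)
  = ∞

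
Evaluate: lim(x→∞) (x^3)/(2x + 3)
This is an ∞/∞ indeterminate form.

Apply L'Hôpital's rule: differentiate numerator and denominator separately.
  f(x) = x^3   ⇒   f'(x) = 3·x^2
  g(x) = 2·x + 3   ⇒   g'(x) = 2
  lim(x→∞) f'(x)/g'(x) = lim(x→∞) (3·x^2)/(2)
  = ∞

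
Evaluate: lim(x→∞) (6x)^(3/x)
This is an exponential indeterminate form.

For exponential indeterminate forms, take the natural log:
  Let L = lim(x→∞) (6x)^(3/x)
  Then ln(L) = lim(x→∞) [exponent × ln(base)]
  Evaluate using L'Hôpital or standard limits, then exponentiate.
  L = 1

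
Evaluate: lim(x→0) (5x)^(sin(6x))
This is an exponential indeterminate form.

For exponential indeterminate forms, take the natural log:
  Let L = lim(x→0) (5x)^(sin(6x))
  Then ln(L) = lim(x→0) [exponent × ln(base)]
  Evaluate using L'Hôpital or standard limits, then exponentiate.
  L = 1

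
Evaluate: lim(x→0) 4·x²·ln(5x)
This is a 0·∞ indeterminate form.

Rewrite 0·∞ as a quotient (0/0 or ∞/∞ form), then apply L'Hôpital's rule:
  lim(x→0) 4·x²·ln(5x) = 0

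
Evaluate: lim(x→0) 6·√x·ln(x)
This is a 0·∞ indeterminate form.

Rewrite 0·∞ as a quotient (0/0 or ∞/∞ form), then apply L'Hôpital's rule:
  lim(x→0) 6·√x·ln(x) = 0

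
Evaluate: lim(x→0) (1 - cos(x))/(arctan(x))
This is a 0/0 indeterminate form.

Apply L'Hôpital's rule: differentiate numerator and denominator separately.
  f(x) = 1 - cos(x)   ⇒   f'(x) = sin(x)
  g(x) = atan(x)   ⇒   g'(x) = 1/(x^2 + 1)
  lim(x→0) f'(x)/g'(x) = lim(x→0) (sin(x))/(1/(x^2 + 1))
  = 0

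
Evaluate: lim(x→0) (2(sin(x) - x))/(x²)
This is a 0/0 indeterminate form.

Apply L'Hôpital's rule: differentiate numerator and denominator separately.
  f(x) = -2·x + 2·sin(x)   ⇒   f'(x) = 2·cos(x) - 2
  g(x) = x^2   ⇒   g'(x) = 2·x
  lim(x→0) f'(x)/g'(x) = lim(x→0) (2·cos(x) - 2)/(2·x)
  = 0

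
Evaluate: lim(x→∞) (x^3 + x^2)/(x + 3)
This is an ∞/∞ indeterminate form.

Apply L'Hôpital's rule: differentiate numerator and denominator separately.
  f(x) = x^3 + x^2   ⇒   f'(x) = 3·x^2 + 2·x
  g(x) = x + 3   ⇒   g'(x) = 1
  lim(x→∞) f'(x)/g'(x) = lim(x→∞) (3·x^2 + 2·x)/(1)
  = ∞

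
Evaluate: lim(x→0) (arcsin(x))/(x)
This is a 0/0 indeterminate form.

Apply L'Hôpital's rule: differentiate numerator and denominator separately.
  f(x) = asin(x)   ⇒   f'(x) = 1/sqrt(1 - x^2)
  g(x) = x   ⇒   g'(x) = 1
  lim(x→0) f'(x)/g'(x) = lim(x→0) (1/sqrt(1 - x^2))/(1)
  = 1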